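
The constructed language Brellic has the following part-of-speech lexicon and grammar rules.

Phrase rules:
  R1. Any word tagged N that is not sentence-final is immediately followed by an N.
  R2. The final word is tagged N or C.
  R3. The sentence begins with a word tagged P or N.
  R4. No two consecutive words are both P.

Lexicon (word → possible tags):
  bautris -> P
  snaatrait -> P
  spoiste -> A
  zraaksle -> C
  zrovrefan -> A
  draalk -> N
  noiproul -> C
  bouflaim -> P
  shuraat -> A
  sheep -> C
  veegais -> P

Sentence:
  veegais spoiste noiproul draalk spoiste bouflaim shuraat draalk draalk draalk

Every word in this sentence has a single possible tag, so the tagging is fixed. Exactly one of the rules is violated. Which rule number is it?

Fixed tagging: P A C N A P A N N N.
Applying the rules: R1 fail, R2 pass, R3 pass, R4 pass.
Only rule 1 fails.

1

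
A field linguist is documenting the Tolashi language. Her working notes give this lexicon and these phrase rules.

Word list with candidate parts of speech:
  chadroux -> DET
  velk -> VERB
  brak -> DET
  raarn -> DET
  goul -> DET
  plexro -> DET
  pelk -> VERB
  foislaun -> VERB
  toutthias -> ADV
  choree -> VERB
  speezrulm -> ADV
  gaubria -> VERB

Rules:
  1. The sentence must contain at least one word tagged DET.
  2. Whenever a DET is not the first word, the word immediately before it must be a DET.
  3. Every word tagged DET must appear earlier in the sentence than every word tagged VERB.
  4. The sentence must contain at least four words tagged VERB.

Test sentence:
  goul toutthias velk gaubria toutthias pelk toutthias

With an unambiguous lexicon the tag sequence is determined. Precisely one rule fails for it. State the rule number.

4

Fixed tagging: DET ADV VERB VERB ADV VERB ADV.
Applying the rules: R1 ok, R2 ok, R3 ok, R4 fails.
Only rule 4 fails.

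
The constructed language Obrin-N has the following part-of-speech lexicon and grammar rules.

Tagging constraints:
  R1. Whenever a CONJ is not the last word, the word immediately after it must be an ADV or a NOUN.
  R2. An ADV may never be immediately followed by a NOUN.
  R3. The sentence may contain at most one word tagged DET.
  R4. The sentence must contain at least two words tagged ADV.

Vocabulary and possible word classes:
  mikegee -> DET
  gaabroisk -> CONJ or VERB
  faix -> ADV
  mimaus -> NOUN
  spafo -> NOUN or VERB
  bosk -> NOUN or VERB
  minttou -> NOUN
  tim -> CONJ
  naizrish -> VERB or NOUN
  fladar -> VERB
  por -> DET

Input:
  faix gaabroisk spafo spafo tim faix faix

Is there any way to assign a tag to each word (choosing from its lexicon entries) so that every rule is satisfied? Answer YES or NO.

YES

Candidates per position — 1:faix {ADV}; 2:gaabroisk {CONJ,VERB}; 3:spafo {NOUN,VERB}; 4:spafo {NOUN,VERB}; 5:tim {CONJ}; 6:faix {ADV}; 7:faix {ADV}.
One satisfying assignment: ADV VERB NOUN NOUN CONJ ADV ADV.
Checking: rule 1 ✓; rule 2 ✓; rule 3 ✓; rule 4 ✓.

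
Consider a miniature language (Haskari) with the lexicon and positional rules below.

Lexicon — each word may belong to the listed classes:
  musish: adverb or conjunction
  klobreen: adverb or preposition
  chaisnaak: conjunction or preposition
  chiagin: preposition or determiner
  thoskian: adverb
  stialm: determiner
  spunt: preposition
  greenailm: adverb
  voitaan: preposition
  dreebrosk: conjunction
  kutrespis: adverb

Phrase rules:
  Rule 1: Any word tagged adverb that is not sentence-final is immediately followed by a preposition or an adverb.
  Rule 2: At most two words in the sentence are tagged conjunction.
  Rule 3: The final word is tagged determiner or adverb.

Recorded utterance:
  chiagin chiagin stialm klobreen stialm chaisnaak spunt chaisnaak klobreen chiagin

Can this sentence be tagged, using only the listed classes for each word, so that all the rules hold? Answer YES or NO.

Candidates per position — 1:chiagin {preposition,determiner}; 2:chiagin {preposition,determiner}; 3:stialm {determiner}; 4:klobreen {adverb,preposition}; 5:stialm {determiner}; 6:chaisnaak {conjunction,preposition}; 7:spunt {preposition}; 8:chaisnaak {conjunction,preposition}; 9:klobreen {adverb,preposition}; 10:chiagin {preposition,determiner}.
One satisfying assignment: preposition preposition determiner preposition determiner conjunction preposition conjunction preposition determiner.
Rule-by-rule: rule 1 ✓; rule 2 ✓; rule 3 ✓.

YES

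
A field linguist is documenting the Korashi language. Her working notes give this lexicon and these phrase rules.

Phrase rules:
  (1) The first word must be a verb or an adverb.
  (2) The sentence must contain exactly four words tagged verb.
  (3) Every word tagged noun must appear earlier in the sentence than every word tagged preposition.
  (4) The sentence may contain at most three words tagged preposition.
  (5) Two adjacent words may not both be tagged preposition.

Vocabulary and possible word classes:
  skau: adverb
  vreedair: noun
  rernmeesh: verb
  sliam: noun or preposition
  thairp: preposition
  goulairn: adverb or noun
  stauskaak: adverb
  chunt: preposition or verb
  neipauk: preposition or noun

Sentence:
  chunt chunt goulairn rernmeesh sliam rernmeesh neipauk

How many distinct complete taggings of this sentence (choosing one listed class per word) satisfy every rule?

6

Candidates per position — 1:chunt {preposition,verb}; 2:chunt {preposition,verb}; 3:goulairn {adverb,noun}; 4:rernmeesh {verb}; 5:sliam {noun,preposition}; 6:rernmeesh {verb}; 7:neipauk {preposition,noun}.
There are 32 candidate sequences in total.
Checking each against the rules leaves 6 sequences.
Count = 6.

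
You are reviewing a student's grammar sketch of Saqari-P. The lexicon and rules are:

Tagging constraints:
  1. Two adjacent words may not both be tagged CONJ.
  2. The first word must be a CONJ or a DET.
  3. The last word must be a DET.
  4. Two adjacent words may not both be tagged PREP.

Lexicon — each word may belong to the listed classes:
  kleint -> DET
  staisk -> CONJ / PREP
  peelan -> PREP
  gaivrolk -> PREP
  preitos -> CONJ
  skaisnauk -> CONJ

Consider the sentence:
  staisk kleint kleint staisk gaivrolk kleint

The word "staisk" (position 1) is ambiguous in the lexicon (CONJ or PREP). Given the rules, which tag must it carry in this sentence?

Candidates per position — 1:staisk {CONJ,PREP}; 2:kleint {DET}; 3:kleint {DET}; 4:staisk {CONJ,PREP}; 5:gaivrolk {PREP}; 6:kleint {DET}.
Position 1: tagging it PREP would leave rule 2 unsatisfiable, so it must be CONJ.
Position 4: tagging it PREP would leave rule 4 unsatisfiable, so it must be CONJ.
So the tagging must be: CONJ DET DET CONJ PREP DET.
Checking: rule 1 ok; rule 2 ok; rule 3 ok; rule 4 ok.

CONJ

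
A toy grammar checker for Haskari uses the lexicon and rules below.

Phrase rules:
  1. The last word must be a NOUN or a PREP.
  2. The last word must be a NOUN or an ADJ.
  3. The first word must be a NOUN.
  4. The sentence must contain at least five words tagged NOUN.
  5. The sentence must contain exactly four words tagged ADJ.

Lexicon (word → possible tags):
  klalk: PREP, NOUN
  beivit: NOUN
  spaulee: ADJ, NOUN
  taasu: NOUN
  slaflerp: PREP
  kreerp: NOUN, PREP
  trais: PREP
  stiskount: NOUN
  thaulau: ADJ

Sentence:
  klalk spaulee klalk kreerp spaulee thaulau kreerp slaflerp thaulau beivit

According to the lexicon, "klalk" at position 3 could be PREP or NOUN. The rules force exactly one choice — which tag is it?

Candidates per position — 1:klalk {PREP,NOUN}; 2:spaulee {ADJ,NOUN}; 3:klalk {PREP,NOUN}; 4:kreerp {NOUN,PREP}; 5:spaulee {ADJ,NOUN}; 6:thaulau {ADJ}; 7:kreerp {NOUN,PREP}; 8:slaflerp {PREP}; 9:thaulau {ADJ}; 10:beivit {NOUN}.
Position 1: tagging it PREP would leave rule 3 unsatisfiable, so it must be NOUN.
Position 2: tagging it NOUN would leave rule 5 unsatisfiable, so it must be ADJ.
Position 5: tagging it NOUN would leave rule 5 unsatisfiable, so it must be ADJ.
Position 7: tagging it PREP would leave rule 4 unsatisfiable, so it must be NOUN.
Position 3: tagging it PREP would leave rule 4 unsatisfiable, so it must be NOUN.
Position 4: tagging it PREP would leave rule 4 unsatisfiable, so it must be NOUN.
The only consistent sequence is: NOUN ADJ NOUN NOUN ADJ ADJ NOUN PREP ADJ NOUN.
Checking: rule 1 ok; rule 2 ok; rule 3 ok; rule 4 ok; rule 5 ok.

NOUN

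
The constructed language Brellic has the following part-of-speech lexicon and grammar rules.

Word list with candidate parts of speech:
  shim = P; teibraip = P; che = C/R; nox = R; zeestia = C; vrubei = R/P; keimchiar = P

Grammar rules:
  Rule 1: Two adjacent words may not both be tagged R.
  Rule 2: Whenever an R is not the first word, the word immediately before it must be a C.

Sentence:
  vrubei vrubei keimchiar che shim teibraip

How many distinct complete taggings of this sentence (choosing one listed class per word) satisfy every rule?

2

Candidates per position — 1:vrubei {R,P}; 2:vrubei {R,P}; 3:keimchiar {P}; 4:che {C,R}; 5:shim {P}; 6:teibraip {P}.
There are 8 candidate sequences in total.
The sequences that satisfy every rule: R P P C P P; P P P C P P.
Count = 2.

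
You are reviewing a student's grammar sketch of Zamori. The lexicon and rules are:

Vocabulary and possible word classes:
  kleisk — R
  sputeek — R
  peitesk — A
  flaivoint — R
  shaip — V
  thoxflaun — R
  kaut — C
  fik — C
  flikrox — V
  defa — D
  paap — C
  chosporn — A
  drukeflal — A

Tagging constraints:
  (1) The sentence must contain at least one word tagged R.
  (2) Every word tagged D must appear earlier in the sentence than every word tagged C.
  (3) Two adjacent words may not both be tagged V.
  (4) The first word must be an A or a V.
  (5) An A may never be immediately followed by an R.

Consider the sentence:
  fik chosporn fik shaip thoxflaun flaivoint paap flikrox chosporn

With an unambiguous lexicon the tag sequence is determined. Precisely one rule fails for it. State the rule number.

Fixed tagging: C A C V R R C V A.
Rule check: R1 ok, R2 ok, R3 ok, R4 fails, R5 ok.
Only rule 4 fails.

4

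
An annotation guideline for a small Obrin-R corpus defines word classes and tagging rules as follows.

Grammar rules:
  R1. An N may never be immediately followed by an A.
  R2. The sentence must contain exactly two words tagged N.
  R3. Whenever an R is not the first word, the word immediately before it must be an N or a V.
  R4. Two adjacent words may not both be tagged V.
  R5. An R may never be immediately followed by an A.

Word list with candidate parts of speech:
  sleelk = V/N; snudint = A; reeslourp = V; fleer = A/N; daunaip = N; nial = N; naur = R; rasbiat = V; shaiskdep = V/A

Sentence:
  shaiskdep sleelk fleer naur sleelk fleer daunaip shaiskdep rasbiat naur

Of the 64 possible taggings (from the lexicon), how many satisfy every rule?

Candidates per position — 1:shaiskdep {V,A}; 2:sleelk {V,N}; 3:fleer {A,N}; 4:naur {R}; 5:sleelk {V,N}; 6:fleer {A,N}; 7:daunaip {N}; 8:shaiskdep {V,A}; 9:rasbiat {V}; 10:naur {R}.
There are 64 candidate sequences in total.
Every candidate sequence violates at least one rule; no consistent tagging exists.
Count = 0.

0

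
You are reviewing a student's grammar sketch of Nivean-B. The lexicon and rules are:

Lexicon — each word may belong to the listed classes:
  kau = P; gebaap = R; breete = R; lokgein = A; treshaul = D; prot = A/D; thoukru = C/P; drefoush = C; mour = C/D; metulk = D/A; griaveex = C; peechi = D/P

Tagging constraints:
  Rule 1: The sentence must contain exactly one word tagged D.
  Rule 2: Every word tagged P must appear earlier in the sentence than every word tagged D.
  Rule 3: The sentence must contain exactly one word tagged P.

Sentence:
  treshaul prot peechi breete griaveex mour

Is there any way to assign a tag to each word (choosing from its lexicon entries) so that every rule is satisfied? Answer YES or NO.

Candidates per position — 1:treshaul {D}; 2:prot {A,D}; 3:peechi {D,P}; 4:breete {R}; 5:griaveex {C}; 6:mour {C,D}.
Every candidate sequence violates at least one rule; no consistent tagging exists.

NO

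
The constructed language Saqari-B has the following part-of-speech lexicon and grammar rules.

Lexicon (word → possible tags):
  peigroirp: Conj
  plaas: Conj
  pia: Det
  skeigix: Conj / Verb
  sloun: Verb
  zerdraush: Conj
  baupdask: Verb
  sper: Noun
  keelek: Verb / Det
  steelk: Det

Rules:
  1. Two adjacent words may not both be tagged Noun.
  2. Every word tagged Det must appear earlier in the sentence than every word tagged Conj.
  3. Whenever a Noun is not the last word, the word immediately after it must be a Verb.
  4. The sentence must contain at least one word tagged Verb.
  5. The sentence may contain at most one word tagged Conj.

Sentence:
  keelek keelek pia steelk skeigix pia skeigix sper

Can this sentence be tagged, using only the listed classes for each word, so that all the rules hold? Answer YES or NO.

Candidates per position — 1:keelek {Verb,Det}; 2:keelek {Verb,Det}; 3:pia {Det}; 4:steelk {Det}; 5:skeigix {Conj,Verb}; 6:pia {Det}; 7:skeigix {Conj,Verb}; 8:sper {Noun}.
One satisfying assignment: Det Det Det Det Verb Det Verb Noun.
Checking: rule 1 ok; rule 2 ok; rule 3 ok; rule 4 ok; rule 5 ok.

YES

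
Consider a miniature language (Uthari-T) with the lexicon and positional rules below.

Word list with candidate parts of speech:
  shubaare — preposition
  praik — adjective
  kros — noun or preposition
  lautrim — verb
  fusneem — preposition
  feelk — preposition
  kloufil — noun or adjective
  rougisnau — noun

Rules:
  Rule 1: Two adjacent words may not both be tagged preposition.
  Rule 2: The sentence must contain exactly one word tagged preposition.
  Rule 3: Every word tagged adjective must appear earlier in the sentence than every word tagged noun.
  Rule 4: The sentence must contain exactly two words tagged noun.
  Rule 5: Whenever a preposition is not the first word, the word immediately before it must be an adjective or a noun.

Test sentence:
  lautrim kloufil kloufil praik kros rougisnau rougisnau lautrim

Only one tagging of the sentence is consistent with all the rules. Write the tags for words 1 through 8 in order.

verb adjective adjective adjective preposition noun noun verb

Candidates per position — 1:lautrim {verb}; 2:kloufil {noun,adjective}; 3:kloufil {noun,adjective}; 4:praik {adjective}; 5:kros {noun,preposition}; 6:rougisnau {noun}; 7:rougisnau {noun}; 8:lautrim {verb}.
Word 2 cannot be noun — rule 3 would then fail for every completion. It is adjective.
Word 3 cannot be noun — rule 3 would then fail for every completion. It is adjective.
Word 5 cannot be noun — rule 2 would then fail for every completion. It is preposition.
So the tagging must be: verb adjective adjective adjective preposition noun noun verb.
Check: rule 1 holds; rule 2 holds; rule 3 holds; rule 4 holds; rule 5 holds.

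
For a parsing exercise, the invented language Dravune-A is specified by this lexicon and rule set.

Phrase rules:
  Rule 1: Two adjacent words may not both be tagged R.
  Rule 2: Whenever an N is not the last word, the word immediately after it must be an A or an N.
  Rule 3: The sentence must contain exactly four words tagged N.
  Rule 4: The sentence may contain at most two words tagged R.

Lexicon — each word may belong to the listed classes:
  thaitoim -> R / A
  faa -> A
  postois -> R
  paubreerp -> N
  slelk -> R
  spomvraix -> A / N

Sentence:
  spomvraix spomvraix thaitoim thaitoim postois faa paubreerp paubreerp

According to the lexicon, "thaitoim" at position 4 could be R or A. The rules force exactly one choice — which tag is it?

A

Candidates per position — 1:spomvraix {A,N}; 2:spomvraix {A,N}; 3:thaitoim {R,A}; 4:thaitoim {R,A}; 5:postois {R}; 6:faa {A}; 7:paubreerp {N}; 8:paubreerp {N}.
Position 1: tagging it A would leave rule 3 unsatisfiable, so it must be N.
Position 2: tagging it A would leave rule 3 unsatisfiable, so it must be N.
Position 3: tagging it R would leave rule 2 unsatisfiable, so it must be A.
Position 4: tagging it R would leave rule 1 unsatisfiable, so it must be A.
That leaves exactly one tagging: N N A A R A N N.
Verifying each rule — rule 1 ok; rule 2 ok; rule 3 ok; rule 4 ok.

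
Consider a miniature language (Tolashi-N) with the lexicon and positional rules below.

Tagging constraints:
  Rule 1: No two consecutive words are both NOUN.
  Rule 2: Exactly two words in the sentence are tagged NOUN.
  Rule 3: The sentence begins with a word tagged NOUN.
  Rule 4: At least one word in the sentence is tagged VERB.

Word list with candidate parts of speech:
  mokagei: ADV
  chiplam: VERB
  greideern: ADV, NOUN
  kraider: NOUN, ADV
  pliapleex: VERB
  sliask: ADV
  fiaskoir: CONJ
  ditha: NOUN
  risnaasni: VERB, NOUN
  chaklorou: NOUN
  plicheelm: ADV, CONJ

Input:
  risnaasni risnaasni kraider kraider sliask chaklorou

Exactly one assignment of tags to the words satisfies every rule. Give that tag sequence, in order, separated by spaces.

Candidates per position — 1:risnaasni {VERB,NOUN}; 2:risnaasni {VERB,NOUN}; 3:kraider {NOUN,ADV}; 4:kraider {NOUN,ADV}; 5:sliask {ADV}; 6:chaklorou {NOUN}.
Word 1 cannot be VERB — rule 3 would then fail for every completion. It is NOUN.
Word 2 cannot be NOUN — rule 1 would then fail for every completion. It is VERB.
Word 3 cannot be NOUN — rule 2 would then fail for every completion. It is ADV.
Word 4 cannot be NOUN — rule 2 would then fail for every completion. It is ADV.
So the tagging must be: NOUN VERB ADV ADV ADV NOUN.
Checking: rule 1 ok; rule 2 ok; rule 3 ok; rule 4 ok.

NOUN VERB ADV ADV ADV NOUN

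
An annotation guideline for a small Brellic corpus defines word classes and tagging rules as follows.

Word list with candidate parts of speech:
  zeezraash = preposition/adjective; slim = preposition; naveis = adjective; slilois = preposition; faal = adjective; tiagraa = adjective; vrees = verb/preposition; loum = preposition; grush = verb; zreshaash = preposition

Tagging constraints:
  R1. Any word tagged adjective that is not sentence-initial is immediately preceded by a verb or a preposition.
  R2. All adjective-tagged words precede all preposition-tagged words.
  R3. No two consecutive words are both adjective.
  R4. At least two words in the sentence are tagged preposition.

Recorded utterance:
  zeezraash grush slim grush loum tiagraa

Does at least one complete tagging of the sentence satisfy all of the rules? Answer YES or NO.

NO

Candidates per position — 1:zeezraash {preposition,adjective}; 2:grush {verb}; 3:slim {preposition}; 4:grush {verb}; 5:loum {preposition}; 6:tiagraa {adjective}.
Rule 2 cannot be satisfied by any choice of tags from the lexicon.
So there is no consistent tagging.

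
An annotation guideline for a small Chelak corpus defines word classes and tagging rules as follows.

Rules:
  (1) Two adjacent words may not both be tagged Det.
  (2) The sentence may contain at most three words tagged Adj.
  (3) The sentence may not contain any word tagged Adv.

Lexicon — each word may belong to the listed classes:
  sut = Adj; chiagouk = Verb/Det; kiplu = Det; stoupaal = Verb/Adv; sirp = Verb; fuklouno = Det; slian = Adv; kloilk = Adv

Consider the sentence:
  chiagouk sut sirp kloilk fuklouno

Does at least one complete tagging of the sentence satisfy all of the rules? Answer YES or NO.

NO

Candidates per position — 1:chiagouk {Verb,Det}; 2:sut {Adj}; 3:sirp {Verb}; 4:kloilk {Adv}; 5:fuklouno {Det}.
Rule 3 cannot be satisfied by any choice of tags from the lexicon.
So there is no consistent tagging.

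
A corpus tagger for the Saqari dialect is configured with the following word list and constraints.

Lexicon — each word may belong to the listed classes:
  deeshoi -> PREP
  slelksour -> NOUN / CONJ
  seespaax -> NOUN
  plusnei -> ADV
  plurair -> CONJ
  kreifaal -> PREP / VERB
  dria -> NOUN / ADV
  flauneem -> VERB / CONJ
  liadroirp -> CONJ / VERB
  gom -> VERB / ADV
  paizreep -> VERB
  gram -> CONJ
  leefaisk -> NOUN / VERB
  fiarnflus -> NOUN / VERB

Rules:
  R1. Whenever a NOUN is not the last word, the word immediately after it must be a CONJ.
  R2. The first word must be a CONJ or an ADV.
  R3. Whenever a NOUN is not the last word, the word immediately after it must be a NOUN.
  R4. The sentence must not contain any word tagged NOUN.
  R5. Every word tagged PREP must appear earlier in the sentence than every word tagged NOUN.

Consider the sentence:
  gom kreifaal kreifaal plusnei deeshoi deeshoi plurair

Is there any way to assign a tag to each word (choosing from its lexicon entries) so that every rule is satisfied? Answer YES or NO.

YES

Candidates per position — 1:gom {VERB,ADV}; 2:kreifaal {PREP,VERB}; 3:kreifaal {PREP,VERB}; 4:plusnei {ADV}; 5:deeshoi {PREP}; 6:deeshoi {PREP}; 7:plurair {CONJ}.
One satisfying assignment: ADV VERB PREP ADV PREP PREP CONJ.
Check: rule 1 holds; rule 2 holds; rule 3 holds; rule 4 holds; rule 5 holds.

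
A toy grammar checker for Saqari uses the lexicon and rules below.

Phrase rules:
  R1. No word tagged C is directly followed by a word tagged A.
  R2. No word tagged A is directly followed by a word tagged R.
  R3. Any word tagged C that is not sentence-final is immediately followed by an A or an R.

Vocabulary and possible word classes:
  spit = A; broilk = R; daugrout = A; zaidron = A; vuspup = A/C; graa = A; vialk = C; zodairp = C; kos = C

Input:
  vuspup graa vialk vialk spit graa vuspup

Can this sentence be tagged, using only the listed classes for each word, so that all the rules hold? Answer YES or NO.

NO

Candidates per position — 1:vuspup {A,C}; 2:graa {A}; 3:vialk {C}; 4:vialk {C}; 5:spit {A}; 6:graa {A}; 7:vuspup {A,C}.
Rule 1 cannot be satisfied by any choice of tags from the lexicon.
So there is no consistent tagging.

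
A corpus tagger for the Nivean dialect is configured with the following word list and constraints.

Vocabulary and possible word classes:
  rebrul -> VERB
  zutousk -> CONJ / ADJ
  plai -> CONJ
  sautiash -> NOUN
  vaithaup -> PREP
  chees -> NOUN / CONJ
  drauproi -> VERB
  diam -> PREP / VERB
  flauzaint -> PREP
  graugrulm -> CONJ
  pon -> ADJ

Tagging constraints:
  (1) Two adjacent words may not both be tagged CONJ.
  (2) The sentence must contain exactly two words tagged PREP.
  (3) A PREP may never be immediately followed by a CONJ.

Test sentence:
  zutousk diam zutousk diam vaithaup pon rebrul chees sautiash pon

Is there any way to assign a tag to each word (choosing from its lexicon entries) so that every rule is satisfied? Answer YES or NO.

YES

Candidates per position — 1:zutousk {CONJ,ADJ}; 2:diam {PREP,VERB}; 3:zutousk {CONJ,ADJ}; 4:diam {PREP,VERB}; 5:vaithaup {PREP}; 6:pon {ADJ}; 7:rebrul {VERB}; 8:chees {NOUN,CONJ}; 9:sautiash {NOUN}; 10:pon {ADJ}.
One satisfying assignment: ADJ VERB ADJ PREP PREP ADJ VERB NOUN NOUN ADJ.
Checking: rule 1 holds; rule 2 holds; rule 3 holds.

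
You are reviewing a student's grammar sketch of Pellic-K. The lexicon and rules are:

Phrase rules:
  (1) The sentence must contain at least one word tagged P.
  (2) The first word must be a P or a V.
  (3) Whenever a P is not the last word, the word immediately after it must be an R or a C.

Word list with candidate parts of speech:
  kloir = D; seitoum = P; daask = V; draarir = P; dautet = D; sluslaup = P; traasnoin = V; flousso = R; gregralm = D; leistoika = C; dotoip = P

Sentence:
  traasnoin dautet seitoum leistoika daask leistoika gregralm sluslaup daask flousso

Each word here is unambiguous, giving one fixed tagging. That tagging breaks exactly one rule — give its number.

3

Fixed tagging: V D P C V C D P V R.
Applying the rules: R1 ok, R2 ok, R3 fails.
Only rule 3 fails.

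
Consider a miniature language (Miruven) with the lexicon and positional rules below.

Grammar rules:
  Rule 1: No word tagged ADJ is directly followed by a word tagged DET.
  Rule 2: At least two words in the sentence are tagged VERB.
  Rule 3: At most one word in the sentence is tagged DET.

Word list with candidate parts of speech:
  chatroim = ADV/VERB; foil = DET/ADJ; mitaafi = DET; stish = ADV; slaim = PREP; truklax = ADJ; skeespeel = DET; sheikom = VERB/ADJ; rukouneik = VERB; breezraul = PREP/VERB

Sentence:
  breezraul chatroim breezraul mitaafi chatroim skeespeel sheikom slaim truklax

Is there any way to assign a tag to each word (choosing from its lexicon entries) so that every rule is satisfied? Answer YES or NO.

Candidates per position — 1:breezraul {PREP,VERB}; 2:chatroim {ADV,VERB}; 3:breezraul {PREP,VERB}; 4:mitaafi {DET}; 5:chatroim {ADV,VERB}; 6:skeespeel {DET}; 7:sheikom {VERB,ADJ}; 8:slaim {PREP}; 9:truklax {ADJ}.
Rule 3 cannot be satisfied by any choice of tags from the lexicon.
So there is no consistent tagging.

NO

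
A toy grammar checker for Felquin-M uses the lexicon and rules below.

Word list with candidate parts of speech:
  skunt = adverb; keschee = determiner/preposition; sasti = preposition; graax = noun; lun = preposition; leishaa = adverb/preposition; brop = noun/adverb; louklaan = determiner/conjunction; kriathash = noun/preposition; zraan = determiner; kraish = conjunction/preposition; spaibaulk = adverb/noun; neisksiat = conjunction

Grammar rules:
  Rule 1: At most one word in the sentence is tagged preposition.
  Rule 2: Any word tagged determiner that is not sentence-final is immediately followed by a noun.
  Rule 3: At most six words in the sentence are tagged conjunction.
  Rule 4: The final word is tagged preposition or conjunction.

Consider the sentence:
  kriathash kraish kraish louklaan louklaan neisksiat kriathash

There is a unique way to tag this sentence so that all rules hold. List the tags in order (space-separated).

noun conjunction conjunction conjunction conjunction conjunction preposition

Candidates per position — 1:kriathash {noun,preposition}; 2:kraish {conjunction,preposition}; 3:kraish {conjunction,preposition}; 4:louklaan {determiner,conjunction}; 5:louklaan {determiner,conjunction}; 6:neisksiat {conjunction}; 7:kriathash {noun,preposition}.
Position 4: tagging it determiner would leave rule 2 unsatisfiable, so it must be conjunction.
Position 5: tagging it determiner would leave rule 2 unsatisfiable, so it must be conjunction.
Position 7: tagging it noun would leave rule 4 unsatisfiable, so it must be preposition.
Position 1: tagging it preposition would leave rule 1 unsatisfiable, so it must be noun.
Position 2: tagging it preposition would leave rule 1 unsatisfiable, so it must be conjunction.
Position 3: tagging it preposition would leave rule 1 unsatisfiable, so it must be conjunction.
That leaves exactly one tagging: noun conjunction conjunction conjunction conjunction conjunction preposition.
Check: rule 1 ✓; rule 2 ✓; rule 3 ✓; rule 4 ✓.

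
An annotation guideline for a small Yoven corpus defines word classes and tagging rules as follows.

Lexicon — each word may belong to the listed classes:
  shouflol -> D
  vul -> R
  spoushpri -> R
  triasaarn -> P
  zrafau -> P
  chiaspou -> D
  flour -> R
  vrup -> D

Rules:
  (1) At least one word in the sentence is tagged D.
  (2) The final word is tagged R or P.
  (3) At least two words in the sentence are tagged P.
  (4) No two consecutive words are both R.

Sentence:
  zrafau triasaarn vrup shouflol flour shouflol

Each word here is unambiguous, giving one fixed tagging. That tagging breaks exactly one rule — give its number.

Fixed tagging: P P D D R D.
Rule check: R1 holds, R2 violated, R3 holds, R4 holds.
Only rule 2 fails.

2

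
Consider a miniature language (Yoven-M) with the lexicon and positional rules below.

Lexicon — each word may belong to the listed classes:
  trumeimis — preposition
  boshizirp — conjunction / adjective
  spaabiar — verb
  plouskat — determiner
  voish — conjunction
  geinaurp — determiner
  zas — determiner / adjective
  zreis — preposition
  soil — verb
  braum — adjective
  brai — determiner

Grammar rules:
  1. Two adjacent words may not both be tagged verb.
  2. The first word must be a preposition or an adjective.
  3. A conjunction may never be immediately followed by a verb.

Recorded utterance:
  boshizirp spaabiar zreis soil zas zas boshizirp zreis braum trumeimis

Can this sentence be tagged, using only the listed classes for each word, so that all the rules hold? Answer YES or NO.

YES

Candidates per position — 1:boshizirp {conjunction,adjective}; 2:spaabiar {verb}; 3:zreis {preposition}; 4:soil {verb}; 5:zas {determiner,adjective}; 6:zas {determiner,adjective}; 7:boshizirp {conjunction,adjective}; 8:zreis {preposition}; 9:braum {adjective}; 10:trumeimis {preposition}.
One satisfying assignment: adjective verb preposition verb adjective determiner adjective preposition adjective preposition.
Rule-by-rule: rule 1 holds; rule 2 holds; rule 3 holds.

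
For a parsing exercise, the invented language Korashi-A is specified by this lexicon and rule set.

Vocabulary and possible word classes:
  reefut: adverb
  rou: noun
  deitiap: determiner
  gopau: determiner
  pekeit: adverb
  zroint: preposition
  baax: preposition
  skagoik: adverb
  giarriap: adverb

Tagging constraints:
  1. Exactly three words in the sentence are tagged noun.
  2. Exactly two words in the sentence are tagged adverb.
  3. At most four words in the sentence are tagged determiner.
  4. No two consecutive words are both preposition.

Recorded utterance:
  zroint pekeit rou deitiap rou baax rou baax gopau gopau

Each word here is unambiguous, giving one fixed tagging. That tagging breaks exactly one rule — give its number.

2

Fixed tagging: preposition adverb noun determiner noun preposition noun preposition determiner determiner.
Rule check: R1 ok, R2 fails, R3 ok, R4 ok.
Only rule 2 fails.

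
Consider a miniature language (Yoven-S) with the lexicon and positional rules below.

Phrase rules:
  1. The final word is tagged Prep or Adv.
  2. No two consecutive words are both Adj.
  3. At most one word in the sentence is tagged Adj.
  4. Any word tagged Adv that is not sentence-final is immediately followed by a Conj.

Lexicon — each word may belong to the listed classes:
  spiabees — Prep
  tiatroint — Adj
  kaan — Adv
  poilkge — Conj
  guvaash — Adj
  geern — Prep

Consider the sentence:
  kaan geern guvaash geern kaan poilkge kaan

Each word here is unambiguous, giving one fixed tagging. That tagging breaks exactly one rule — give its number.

Fixed tagging: Adv Prep Adj Prep Adv Conj Adv.
Applying the rules: R1 ✓, R2 ✓, R3 ✓, R4 ✗.
Only rule 4 fails.

4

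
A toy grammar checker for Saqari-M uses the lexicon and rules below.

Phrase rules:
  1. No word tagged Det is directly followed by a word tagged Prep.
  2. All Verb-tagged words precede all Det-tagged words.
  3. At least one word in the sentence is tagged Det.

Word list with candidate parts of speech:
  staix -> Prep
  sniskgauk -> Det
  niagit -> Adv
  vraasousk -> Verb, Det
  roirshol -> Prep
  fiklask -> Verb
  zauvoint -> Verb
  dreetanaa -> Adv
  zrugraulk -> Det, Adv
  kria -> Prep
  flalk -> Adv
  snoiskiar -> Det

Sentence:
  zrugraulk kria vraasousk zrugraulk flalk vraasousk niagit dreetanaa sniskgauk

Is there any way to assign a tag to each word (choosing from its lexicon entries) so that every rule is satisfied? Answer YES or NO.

Candidates per position — 1:zrugraulk {Det,Adv}; 2:kria {Prep}; 3:vraasousk {Verb,Det}; 4:zrugraulk {Det,Adv}; 5:flalk {Adv}; 6:vraasousk {Verb,Det}; 7:niagit {Adv}; 8:dreetanaa {Adv}; 9:sniskgauk {Det}.
One satisfying assignment: Adv Prep Verb Det Adv Det Adv Adv Det.
Check: rule 1 ok; rule 2 ok; rule 3 ok.

YES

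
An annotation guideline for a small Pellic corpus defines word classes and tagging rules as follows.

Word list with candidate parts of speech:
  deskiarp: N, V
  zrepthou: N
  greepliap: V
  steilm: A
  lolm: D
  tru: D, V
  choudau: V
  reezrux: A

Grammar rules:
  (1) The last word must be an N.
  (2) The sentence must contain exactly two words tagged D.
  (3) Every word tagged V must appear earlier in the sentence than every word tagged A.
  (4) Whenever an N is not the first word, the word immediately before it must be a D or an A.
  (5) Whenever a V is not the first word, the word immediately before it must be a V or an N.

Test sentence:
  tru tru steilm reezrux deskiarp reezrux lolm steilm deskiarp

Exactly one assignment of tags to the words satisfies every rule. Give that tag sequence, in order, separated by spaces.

Candidates per position — 1:tru {D,V}; 2:tru {D,V}; 3:steilm {A}; 4:reezrux {A}; 5:deskiarp {N,V}; 6:reezrux {A}; 7:lolm {D}; 8:steilm {A}; 9:deskiarp {N,V}.
Position 5: tagging it V would leave rule 3 unsatisfiable, so it must be N.
Position 9: tagging it V would leave rule 1 unsatisfiable, so it must be N.
The remaining ambiguous positions (1, 2) are resolved jointly — only one combination satisfies every rule.
The unique satisfying tagging is: V D A A N A D A N.
Rule-by-rule: rule 1 ✓; rule 2 ✓; rule 3 ✓; rule 4 ✓; rule 5 ✓.

V D A A N A D A N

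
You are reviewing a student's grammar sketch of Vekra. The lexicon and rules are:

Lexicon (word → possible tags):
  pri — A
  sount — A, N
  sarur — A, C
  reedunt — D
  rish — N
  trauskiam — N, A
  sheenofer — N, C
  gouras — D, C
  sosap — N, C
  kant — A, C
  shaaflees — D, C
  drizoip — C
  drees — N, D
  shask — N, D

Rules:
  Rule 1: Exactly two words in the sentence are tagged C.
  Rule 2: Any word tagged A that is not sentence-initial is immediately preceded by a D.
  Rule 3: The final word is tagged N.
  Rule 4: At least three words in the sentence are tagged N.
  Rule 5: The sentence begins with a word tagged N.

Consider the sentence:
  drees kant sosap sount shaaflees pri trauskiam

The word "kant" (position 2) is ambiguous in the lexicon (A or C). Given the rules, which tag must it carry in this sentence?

Candidates per position — 1:drees {N,D}; 2:kant {A,C}; 3:sosap {N,C}; 4:sount {A,N}; 5:shaaflees {D,C}; 6:pri {A}; 7:trauskiam {N,A}.
Position 1: D is ruled out by rule 5; that leaves N.
Position 2: A is ruled out by rule 2; that leaves C.
Position 4: A is ruled out by rule 2; that leaves N.
Position 5: C is ruled out by rule 2; that leaves D.
Position 7: A is ruled out by rule 2; that leaves N.
Position 3: N is ruled out by rule 1; that leaves C.
The unique satisfying tagging is: N C C N D A N.
Checking: rule 1 ✓; rule 2 ✓; rule 3 ✓; rule 4 ✓; rule 5 ✓.

C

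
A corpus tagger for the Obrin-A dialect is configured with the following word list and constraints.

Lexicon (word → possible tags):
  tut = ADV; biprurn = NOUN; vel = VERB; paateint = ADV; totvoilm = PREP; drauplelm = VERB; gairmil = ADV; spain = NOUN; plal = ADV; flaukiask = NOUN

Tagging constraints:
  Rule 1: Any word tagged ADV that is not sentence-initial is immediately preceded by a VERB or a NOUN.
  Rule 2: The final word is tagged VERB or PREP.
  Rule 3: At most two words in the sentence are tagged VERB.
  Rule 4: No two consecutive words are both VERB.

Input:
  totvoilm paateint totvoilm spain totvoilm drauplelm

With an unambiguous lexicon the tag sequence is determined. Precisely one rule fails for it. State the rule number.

1

Fixed tagging: PREP ADV PREP NOUN PREP VERB.
Rule check: R1 fails, R2 ok, R3 ok, R4 ok.
Only rule 1 fails.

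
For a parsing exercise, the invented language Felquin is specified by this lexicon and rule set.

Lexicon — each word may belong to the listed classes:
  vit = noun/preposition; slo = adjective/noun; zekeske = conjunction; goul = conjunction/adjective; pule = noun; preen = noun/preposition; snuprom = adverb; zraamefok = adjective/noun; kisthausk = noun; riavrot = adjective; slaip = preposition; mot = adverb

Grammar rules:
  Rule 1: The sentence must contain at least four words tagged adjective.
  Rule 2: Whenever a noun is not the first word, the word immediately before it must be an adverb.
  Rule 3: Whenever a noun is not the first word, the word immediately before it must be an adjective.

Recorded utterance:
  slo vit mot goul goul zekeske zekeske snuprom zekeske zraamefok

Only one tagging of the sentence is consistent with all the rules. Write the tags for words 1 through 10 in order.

adjective preposition adverb adjective adjective conjunction conjunction adverb conjunction adjective

Candidates per position — 1:slo {adjective,noun}; 2:vit {noun,preposition}; 3:mot {adverb}; 4:goul {conjunction,adjective}; 5:goul {conjunction,adjective}; 6:zekeske {conjunction}; 7:zekeske {conjunction}; 8:snuprom {adverb}; 9:zekeske {conjunction}; 10:zraamefok {adjective,noun}.
Position 1: noun is ruled out by rule 1; that leaves adjective.
Position 2: noun is ruled out by rule 2; that leaves preposition.
Position 4: conjunction is ruled out by rule 1; that leaves adjective.
Position 5: conjunction is ruled out by rule 1; that leaves adjective.
Position 10: noun is ruled out by rule 1; that leaves adjective.
The unique satisfying tagging is: adjective preposition adverb adjective adjective conjunction conjunction adverb conjunction adjective.
Verifying each rule — rule 1 ✓; rule 2 ✓; rule 3 ✓.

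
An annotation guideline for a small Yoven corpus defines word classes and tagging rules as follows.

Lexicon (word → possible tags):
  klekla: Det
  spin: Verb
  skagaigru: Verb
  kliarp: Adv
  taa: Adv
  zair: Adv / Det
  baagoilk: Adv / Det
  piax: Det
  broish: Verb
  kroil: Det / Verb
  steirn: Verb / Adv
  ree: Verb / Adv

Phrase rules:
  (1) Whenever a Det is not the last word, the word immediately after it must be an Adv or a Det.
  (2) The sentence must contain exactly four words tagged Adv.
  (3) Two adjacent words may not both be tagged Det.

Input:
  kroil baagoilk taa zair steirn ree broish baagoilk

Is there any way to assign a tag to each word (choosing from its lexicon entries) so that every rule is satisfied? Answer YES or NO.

Candidates per position — 1:kroil {Det,Verb}; 2:baagoilk {Adv,Det}; 3:taa {Adv}; 4:zair {Adv,Det}; 5:steirn {Verb,Adv}; 6:ree {Verb,Adv}; 7:broish {Verb}; 8:baagoilk {Adv,Det}.
One satisfying assignment: Verb Adv Adv Det Adv Adv Verb Det.
Checking: rule 1 ✓; rule 2 ✓; rule 3 ✓.

YES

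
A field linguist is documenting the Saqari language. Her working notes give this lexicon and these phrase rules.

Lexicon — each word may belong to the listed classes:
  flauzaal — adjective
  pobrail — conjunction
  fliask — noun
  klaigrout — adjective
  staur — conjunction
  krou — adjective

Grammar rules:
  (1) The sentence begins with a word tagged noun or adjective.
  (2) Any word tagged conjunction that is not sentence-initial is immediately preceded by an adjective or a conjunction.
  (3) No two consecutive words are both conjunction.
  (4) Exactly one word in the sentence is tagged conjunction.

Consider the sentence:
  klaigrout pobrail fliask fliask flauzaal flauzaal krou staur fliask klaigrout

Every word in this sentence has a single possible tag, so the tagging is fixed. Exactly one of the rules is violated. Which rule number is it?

4

Fixed tagging: adjective conjunction noun noun adjective adjective adjective conjunction noun adjective.
Checking each rule: R1 ok, R2 ok, R3 ok, R4 fails.
Only rule 4 fails.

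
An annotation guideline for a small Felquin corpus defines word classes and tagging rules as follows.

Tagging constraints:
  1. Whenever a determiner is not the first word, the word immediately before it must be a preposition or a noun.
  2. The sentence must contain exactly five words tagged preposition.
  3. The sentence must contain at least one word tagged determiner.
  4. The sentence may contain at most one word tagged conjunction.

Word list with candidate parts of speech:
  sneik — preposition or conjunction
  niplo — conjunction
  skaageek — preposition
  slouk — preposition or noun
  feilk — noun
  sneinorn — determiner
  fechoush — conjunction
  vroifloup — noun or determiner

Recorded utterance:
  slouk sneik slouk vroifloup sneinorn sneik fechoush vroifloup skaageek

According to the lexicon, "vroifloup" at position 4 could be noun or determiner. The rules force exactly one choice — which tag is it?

noun

Candidates per position — 1:slouk {preposition,noun}; 2:sneik {preposition,conjunction}; 3:slouk {preposition,noun}; 4:vroifloup {noun,determiner}; 5:sneinorn {determiner}; 6:sneik {preposition,conjunction}; 7:fechoush {conjunction}; 8:vroifloup {noun,determiner}; 9:skaageek {preposition}.
At position 1, choosing noun makes rule 2 impossible to satisfy; hence preposition.
At position 2, choosing conjunction makes rule 2 impossible to satisfy; hence preposition.
At position 3, choosing noun makes rule 2 impossible to satisfy; hence preposition.
At position 4, choosing determiner makes rule 1 impossible to satisfy; hence noun.
At position 6, choosing conjunction makes rule 2 impossible to satisfy; hence preposition.
At position 8, choosing determiner makes rule 1 impossible to satisfy; hence noun.
That leaves exactly one tagging: preposition preposition preposition noun determiner preposition conjunction noun preposition.
Verifying each rule — rule 1 satisfied; rule 2 satisfied; rule 3 satisfied; rule 4 satisfied.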